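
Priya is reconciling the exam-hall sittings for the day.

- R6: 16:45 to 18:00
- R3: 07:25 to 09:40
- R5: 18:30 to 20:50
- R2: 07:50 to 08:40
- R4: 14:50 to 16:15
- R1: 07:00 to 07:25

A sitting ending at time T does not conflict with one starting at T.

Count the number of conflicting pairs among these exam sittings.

1

Sorted by start: R1, R3, R2, R4, R6, R5.
R3 starts exactly when R1 ends (back-to-back, no overlap); R1 is clear from here.
R2 starts before R3 ends → R3 and R2 overlap.
R4 starts after R3 ends; R3 is clear from here.
R4 starts after R2 ends; R2 is clear from here.
R6 starts after R4 ends; R4 is clear from here.
R5 starts after R6 ends.
Overlapping pairs: R2 & R3 — 1 in total.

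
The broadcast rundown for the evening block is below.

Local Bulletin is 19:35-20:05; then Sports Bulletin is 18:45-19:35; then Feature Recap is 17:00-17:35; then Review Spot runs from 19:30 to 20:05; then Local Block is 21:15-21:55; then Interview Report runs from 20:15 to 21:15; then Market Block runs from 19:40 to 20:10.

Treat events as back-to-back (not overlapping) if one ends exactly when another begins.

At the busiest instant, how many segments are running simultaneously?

3

Walk through starts and ends in time order (an end at T is processed before a start at T):
17:00 start Feature Recap → 1
17:35 end Feature Recap → 0
18:45 start Sports Bulletin → 1
19:30 start Review Spot → 2
19:35 end Sports Bulletin → 1
19:35 start Local Bulletin → 2
19:40 start Market Block → 3
20:05 end Local Bulletin → 2
20:05 end Review Spot → 1
20:10 end Market Block → 0
20:15 start Interview Report → 1
21:15 end Interview Report → 0
21:15 start Local Block → 1
21:55 end Local Block → 0
Peak is 3, at 19:40 (Local Bulletin, Market Block, Review Spot).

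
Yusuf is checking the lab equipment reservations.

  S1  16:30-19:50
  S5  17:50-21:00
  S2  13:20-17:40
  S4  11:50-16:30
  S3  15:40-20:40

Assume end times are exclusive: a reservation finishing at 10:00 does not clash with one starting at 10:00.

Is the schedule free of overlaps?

Sorted by start: S4, S2, S3, S1, S5.
S2 starts before S4 ends → S4 and S2 overlap.
That's a conflict, so the schedule is not conflict-free.

No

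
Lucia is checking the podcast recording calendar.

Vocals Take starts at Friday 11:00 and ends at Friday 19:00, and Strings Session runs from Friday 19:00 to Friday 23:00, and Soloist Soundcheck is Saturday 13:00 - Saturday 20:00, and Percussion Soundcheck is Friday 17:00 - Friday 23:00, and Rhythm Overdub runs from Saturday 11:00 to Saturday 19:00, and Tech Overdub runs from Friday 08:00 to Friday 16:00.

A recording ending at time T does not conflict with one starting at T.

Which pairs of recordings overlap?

Percussion Soundcheck & Strings Session, Percussion Soundcheck & Vocals Take, Rhythm Overdub & Soloist Soundcheck, Tech Overdub & Vocals Take

Two intervals overlap when each starts before the other ends.
Sorted by start: Tech Overdub, Vocals Take, Percussion Soundcheck, Strings Session, Rhythm Overdub, Soloist Soundcheck.
Vocals Take starts before Tech Overdub ends → Tech Overdub and Vocals Take overlap.
Percussion Soundcheck starts after Tech Overdub ends — done with Tech Overdub.
Percussion Soundcheck starts before Vocals Take ends → Vocals Take and Percussion Soundcheck overlap.
Strings Session starts exactly when Vocals Take ends (back-to-back, no overlap) — done with Vocals Take.
Strings Session starts before Percussion Soundcheck ends → Percussion Soundcheck and Strings Session overlap.
Rhythm Overdub starts after Percussion Soundcheck ends — done with Percussion Soundcheck.
Rhythm Overdub starts after Strings Session ends — done with Strings Session.
Soloist Soundcheck starts before Rhythm Overdub ends → Rhythm Overdub and Soloist Soundcheck overlap.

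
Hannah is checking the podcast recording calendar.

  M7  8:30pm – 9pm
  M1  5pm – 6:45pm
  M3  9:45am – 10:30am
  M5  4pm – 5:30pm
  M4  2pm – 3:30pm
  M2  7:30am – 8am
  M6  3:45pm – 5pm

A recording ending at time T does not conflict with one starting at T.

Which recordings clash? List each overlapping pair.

Two intervals overlap when each starts before the other ends.
Sorted by start: M2, M3, M4, M6, M5, M1, M7.
M3 starts after M2 ends — done with M2.
M4 starts after M3 ends — done with M3.
M6 starts after M4 ends — done with M4.
M5 starts before M6 ends → M6 and M5 overlap.
M1 starts exactly when M6 ends (back-to-back, no overlap) — done with M6.
M1 starts before M5 ends → M5 and M1 overlap.
M7 starts after M5 ends.
M7 starts after M1 ends.

M1 & M5, M5 & M6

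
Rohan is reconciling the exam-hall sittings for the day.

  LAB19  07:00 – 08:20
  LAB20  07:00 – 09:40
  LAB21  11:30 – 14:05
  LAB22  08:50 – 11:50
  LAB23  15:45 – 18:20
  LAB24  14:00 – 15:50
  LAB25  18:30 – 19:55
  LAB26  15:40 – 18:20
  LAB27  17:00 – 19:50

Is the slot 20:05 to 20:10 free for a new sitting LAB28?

LAB19: ends 08:20 at or before LAB28 starts 20:05 → clear.
LAB20: ends 09:40 at or before LAB28 starts 20:05 → clear.
LAB22: ends 11:50 at or before LAB28 starts 20:05 → clear.
LAB21: ends 14:05 at or before LAB28 starts 20:05 → clear.
LAB24: ends 15:50 at or before LAB28 starts 20:05 → clear.
LAB26: ends 18:20 at or before LAB28 starts 20:05 → clear.
LAB23: ends 18:20 at or before LAB28 starts 20:05 → clear.
LAB27: ends 19:50 at or before LAB28 starts 20:05 → clear.
LAB25: ends 19:55 at or before LAB28 starts 20:05 → clear.

Yes — the slot is free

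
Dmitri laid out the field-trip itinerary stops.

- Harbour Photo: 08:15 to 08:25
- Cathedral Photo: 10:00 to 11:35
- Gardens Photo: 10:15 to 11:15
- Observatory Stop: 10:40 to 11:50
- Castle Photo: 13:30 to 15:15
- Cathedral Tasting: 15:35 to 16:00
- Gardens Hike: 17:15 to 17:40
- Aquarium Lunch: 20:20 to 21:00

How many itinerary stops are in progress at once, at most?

Sweep the timeline, counting +1 at each start and −1 at each end (ends before starts at a tie):
08:15 start Harbour Photo → 1
08:25 end Harbour Photo → 0
10:00 start Cathedral Photo → 1
10:15 start Gardens Photo → 2
10:40 start Observatory Stop → 3
11:15 end Gardens Photo → 2
11:35 end Cathedral Photo → 1
11:50 end Observatory Stop → 0
13:30 start Castle Photo → 1
15:15 end Castle Photo → 0
15:35 start Cathedral Tasting → 1
16:00 end Cathedral Tasting → 0
17:15 start Gardens Hike → 1
17:40 end Gardens Hike → 0
20:20 start Aquarium Lunch → 1
21:00 end Aquarium Lunch → 0
Peak is 3, at 10:40 (Cathedral Photo, Gardens Photo, Observatory Stop).

3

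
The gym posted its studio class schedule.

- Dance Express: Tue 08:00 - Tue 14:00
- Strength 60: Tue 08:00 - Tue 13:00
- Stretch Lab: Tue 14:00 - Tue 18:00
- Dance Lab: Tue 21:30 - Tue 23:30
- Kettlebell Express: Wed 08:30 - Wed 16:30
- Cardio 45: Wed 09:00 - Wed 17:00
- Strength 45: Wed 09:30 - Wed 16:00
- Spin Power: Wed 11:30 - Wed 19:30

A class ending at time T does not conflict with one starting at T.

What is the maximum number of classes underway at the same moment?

Sweep the timeline, counting +1 at each start and −1 at each end (ends before starts at a tie):
Tue 08:00 start Dance Express → 1
Tue 08:00 start Strength 60 → 2
Tue 13:00 end Strength 60 → 1
Tue 14:00 end Dance Express → 0
Tue 14:00 start Stretch Lab → 1
Tue 18:00 end Stretch Lab → 0
Tue 21:30 start Dance Lab → 1
Tue 23:30 end Dance Lab → 0
Wed 08:30 start Kettlebell Express → 1
Wed 09:00 start Cardio 45 → 2
Wed 09:30 start Strength 45 → 3
Wed 11:30 start Spin Power → 4
Wed 16:00 end Strength 45 → 3
Wed 16:30 end Kettlebell Express → 2
Wed 17:00 end Cardio 45 → 1
Wed 19:30 end Spin Power → 0
Peak is 4, at Wed 11:30 (Cardio 45, Kettlebell Express, Spin Power, Strength 45).

4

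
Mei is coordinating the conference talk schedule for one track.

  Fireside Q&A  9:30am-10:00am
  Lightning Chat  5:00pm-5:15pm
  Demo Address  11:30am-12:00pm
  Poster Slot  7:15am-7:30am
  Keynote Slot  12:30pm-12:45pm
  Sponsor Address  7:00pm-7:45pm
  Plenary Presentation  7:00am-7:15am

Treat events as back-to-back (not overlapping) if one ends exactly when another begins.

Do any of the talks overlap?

Sorted by start: Plenary Presentation, Poster Slot, Fireside Q&A, Demo Address, Keynote Slot, Lightning Chat, Sponsor Address.
Poster Slot starts exactly when Plenary Presentation ends (back-to-back, no overlap) — done with Plenary Presentation.
Fireside Q&A starts after Poster Slot ends — done with Poster Slot.
Demo Address starts after Fireside Q&A ends — done with Fireside Q&A.
Keynote Slot starts after Demo Address ends — done with Demo Address.
Lightning Chat starts after Keynote Slot ends — done with Keynote Slot.
Sponsor Address starts after Lightning Chat ends.
Every pair is clear; the schedule has no overlaps.

No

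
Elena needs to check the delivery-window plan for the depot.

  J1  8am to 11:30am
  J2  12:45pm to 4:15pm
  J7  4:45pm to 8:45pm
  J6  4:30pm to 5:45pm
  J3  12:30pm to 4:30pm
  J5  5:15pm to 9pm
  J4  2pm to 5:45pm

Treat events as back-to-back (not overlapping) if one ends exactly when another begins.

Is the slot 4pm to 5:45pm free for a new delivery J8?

No — it overlaps J2, J3, J4, J5, J6, J7

J1: ends 11:30am at or before J8 starts 4pm → clear.
J3: starts 12:30pm before J8 ends 5:45pm, and ends 4:30pm after J8 starts 4pm → overlap.
J2: starts 12:45pm before J8 ends 5:45pm, and ends 4:15pm after J8 starts 4pm → overlap.
J4: starts 2pm before J8 ends 5:45pm, and ends 5:45pm after J8 starts 4pm → overlap.
J6: starts 4:30pm before J8 ends 5:45pm, and ends 5:45pm after J8 starts 4pm → overlap.
J7: starts 4:45pm before J8 ends 5:45pm, and ends 8:45pm after J8 starts 4pm → overlap.
J5: starts 5:15pm before J8 ends 5:45pm, and ends 9pm after J8 starts 4pm → overlap.
J8 overlaps J2, J3, J4, J5, J6, J7.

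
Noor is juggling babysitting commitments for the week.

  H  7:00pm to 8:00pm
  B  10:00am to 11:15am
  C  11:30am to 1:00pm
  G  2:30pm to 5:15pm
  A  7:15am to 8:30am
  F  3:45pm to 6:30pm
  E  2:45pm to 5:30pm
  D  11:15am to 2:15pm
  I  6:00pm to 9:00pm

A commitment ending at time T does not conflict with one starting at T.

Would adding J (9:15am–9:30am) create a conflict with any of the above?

No — it doesn't clash with anything

A: ends 8:30am at or before J starts 9:15am → clear.
B: starts 10:00am at or after J ends 9:30am → clear.
D: starts 11:15am at or after J ends 9:30am → clear.
C: starts 11:30am at or after J ends 9:30am → clear.
G: starts 2:30pm at or after J ends 9:30am → clear.
E: starts 2:45pm at or after J ends 9:30am → clear.
F: starts 3:45pm at or after J ends 9:30am → clear.
I: starts 6:00pm at or after J ends 9:30am → clear.
H: starts 7:00pm at or after J ends 9:30am → clear.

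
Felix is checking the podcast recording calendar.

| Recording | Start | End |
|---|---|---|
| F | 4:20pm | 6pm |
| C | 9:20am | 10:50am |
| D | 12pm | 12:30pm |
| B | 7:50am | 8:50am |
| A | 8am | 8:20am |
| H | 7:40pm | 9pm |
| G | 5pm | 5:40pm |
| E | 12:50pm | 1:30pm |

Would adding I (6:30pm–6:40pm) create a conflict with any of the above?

No — it doesn't clash with anything

B: ends 8:50am at or before I starts 6:30pm → clear.
A: ends 8:20am at or before I starts 6:30pm → clear.
C: ends 10:50am at or before I starts 6:30pm → clear.
D: ends 12:30pm at or before I starts 6:30pm → clear.
E: ends 1:30pm at or before I starts 6:30pm → clear.
F: ends 6pm at or before I starts 6:30pm → clear.
G: ends 5:40pm at or before I starts 6:30pm → clear.
H: starts 7:40pm at or after I ends 6:40pm → clear.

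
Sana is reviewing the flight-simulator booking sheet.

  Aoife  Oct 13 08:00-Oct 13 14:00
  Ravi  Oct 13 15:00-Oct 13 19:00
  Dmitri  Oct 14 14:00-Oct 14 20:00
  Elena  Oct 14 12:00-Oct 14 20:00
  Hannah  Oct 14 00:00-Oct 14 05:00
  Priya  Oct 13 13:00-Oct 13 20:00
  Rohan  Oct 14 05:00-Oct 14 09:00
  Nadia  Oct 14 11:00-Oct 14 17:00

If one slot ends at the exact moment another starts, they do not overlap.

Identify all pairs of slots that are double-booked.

Aoife & Priya, Dmitri & Elena, Dmitri & Nadia, Elena & Nadia, Priya & Ravi

Sorted by start: Aoife, Priya, Ravi, Hannah, Rohan, Nadia, Elena, Dmitri.
Priya starts before Aoife ends → Aoife and Priya overlap.
Ravi starts after Aoife ends, so nothing later overlaps Aoife either.
Ravi starts before Priya ends → Priya and Ravi overlap.
Hannah starts after Priya ends, so nothing later overlaps Priya either.
Hannah starts after Ravi ends, so nothing later overlaps Ravi either.
Rohan starts exactly when Hannah ends (back-to-back, no overlap), so nothing later overlaps Hannah either.
Nadia starts after Rohan ends, so nothing later overlaps Rohan either.
Elena starts before Nadia ends → Nadia and Elena overlap.
Dmitri starts before Nadia ends → Nadia and Dmitri overlap.
Dmitri starts before Elena ends → Elena and Dmitri overlap.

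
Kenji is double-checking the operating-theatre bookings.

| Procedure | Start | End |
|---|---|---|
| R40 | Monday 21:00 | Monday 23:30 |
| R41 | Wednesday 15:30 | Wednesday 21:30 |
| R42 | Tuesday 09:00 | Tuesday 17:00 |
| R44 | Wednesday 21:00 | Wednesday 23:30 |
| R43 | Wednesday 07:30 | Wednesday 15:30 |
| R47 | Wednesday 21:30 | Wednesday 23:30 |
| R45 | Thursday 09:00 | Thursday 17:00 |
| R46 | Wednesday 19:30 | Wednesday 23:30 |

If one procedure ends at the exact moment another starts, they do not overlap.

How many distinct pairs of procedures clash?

5

Check each pair: they overlap iff neither finishes before the other starts.
Sorted by start: R40, R42, R43, R41, R46, R44, R47, R45.
R42 starts after R40 ends, so nothing later overlaps R40 either.
R43 starts after R42 ends, so nothing later overlaps R42 either.
R41 starts exactly when R43 ends (back-to-back, no overlap), so nothing later overlaps R43 either.
R46 starts before R41 ends → R41 and R46 overlap.
R44 starts before R41 ends → R41 and R44 overlap.
R47 starts exactly when R41 ends (back-to-back, no overlap), so nothing later overlaps R41 either.
R44 starts before R46 ends → R46 and R44 overlap.
R47 starts before R46 ends → R46 and R47 overlap.
R45 starts after R46 ends.
R47 starts before R44 ends → R44 and R47 overlap.
R45 starts after R44 ends.
R45 starts after R47 ends.
Overlapping pairs: R41 & R44, R41 & R46, R44 & R46, R44 & R47, R46 & R47 — 5 in total.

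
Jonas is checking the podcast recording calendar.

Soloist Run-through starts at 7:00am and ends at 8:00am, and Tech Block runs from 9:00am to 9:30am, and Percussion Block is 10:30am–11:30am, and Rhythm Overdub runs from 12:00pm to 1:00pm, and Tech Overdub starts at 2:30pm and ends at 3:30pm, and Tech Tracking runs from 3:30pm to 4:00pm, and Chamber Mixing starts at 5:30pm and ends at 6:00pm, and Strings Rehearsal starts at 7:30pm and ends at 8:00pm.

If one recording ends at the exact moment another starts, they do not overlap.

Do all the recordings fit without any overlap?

Yes

Check each pair: they overlap iff neither finishes before the other starts.
Sorted by start: Soloist Run-through, Tech Block, Percussion Block, Rhythm Overdub, Tech Overdub, Tech Tracking, Chamber Mixing, Strings Rehearsal.
Tech Block starts after Soloist Run-through ends, so Soloist Run-through has no further overlaps.
Percussion Block starts after Tech Block ends, so Tech Block has no further overlaps.
Rhythm Overdub starts after Percussion Block ends, so Percussion Block has no further overlaps.
Tech Overdub starts after Rhythm Overdub ends, so Rhythm Overdub has no further overlaps.
Tech Tracking starts exactly when Tech Overdub ends (back-to-back, no overlap), so Tech Overdub has no further overlaps.
Chamber Mixing starts after Tech Tracking ends, so Tech Tracking has no further overlaps.
Strings Rehearsal starts after Chamber Mixing ends.
Every pair is clear; the schedule has no overlaps.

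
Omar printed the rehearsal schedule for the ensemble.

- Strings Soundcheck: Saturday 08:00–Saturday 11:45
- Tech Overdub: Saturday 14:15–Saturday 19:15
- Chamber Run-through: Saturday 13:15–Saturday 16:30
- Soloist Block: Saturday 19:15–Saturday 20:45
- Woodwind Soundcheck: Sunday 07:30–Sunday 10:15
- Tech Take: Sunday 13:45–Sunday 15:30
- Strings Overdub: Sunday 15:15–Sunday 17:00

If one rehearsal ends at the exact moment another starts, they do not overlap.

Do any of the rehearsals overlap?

Yes

Sorted by start: Strings Soundcheck, Chamber Run-through, Tech Overdub, Soloist Block, Woodwind Soundcheck, Tech Take, Strings Overdub.
Chamber Run-through starts after Strings Soundcheck ends, so nothing later overlaps Strings Soundcheck either.
Tech Overdub starts before Chamber Run-through ends → Chamber Run-through and Tech Overdub overlap.
That's a conflict, so the schedule is not conflict-free.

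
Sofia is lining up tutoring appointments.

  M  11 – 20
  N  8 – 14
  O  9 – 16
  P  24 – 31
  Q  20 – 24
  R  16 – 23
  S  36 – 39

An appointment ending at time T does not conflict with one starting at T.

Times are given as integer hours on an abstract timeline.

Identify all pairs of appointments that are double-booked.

M & N, M & O, M & R, N & O, Q & R

Sorted by start: N, O, M, R, Q, P, S.
O starts before N ends → N and O overlap.
M starts before N ends → N and M overlap.
R starts after N ends — done with N.
M starts before O ends → O and M overlap.
R starts exactly when O ends (back-to-back, no overlap) — done with O.
R starts before M ends → M and R overlap.
Q starts exactly when M ends (back-to-back, no overlap) — done with M.
Q starts before R ends → R and Q overlap.
P starts after R ends — done with R.
P starts exactly when Q ends (back-to-back, no overlap) — done with Q.
S starts after P ends.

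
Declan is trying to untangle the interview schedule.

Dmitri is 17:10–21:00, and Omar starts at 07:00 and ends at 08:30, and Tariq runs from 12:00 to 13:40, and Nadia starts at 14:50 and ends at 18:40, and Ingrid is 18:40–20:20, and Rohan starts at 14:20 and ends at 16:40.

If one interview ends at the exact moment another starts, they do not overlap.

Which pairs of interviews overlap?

Sorted by start: Omar, Tariq, Rohan, Nadia, Dmitri, Ingrid.
Tariq starts after Omar ends, so nothing later overlaps Omar either.
Rohan starts after Tariq ends, so nothing later overlaps Tariq either.
Nadia starts before Rohan ends → Rohan and Nadia overlap.
Dmitri starts after Rohan ends, so nothing later overlaps Rohan either.
Dmitri starts before Nadia ends → Nadia and Dmitri overlap.
Ingrid starts exactly when Nadia ends (back-to-back, no overlap).
Ingrid starts before Dmitri ends → Dmitri and Ingrid overlap.

Dmitri & Ingrid, Dmitri & Nadia, Nadia & Rohan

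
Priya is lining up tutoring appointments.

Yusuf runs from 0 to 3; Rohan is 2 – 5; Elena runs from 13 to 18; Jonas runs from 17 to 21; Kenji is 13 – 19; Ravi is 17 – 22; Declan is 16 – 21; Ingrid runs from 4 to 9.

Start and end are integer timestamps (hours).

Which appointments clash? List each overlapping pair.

Check each pair: they overlap iff neither finishes before the other starts.
Sorted by start: Yusuf, Rohan, Ingrid, Kenji, Elena, Declan, Ravi, Jonas.
Rohan starts before Yusuf ends → Yusuf and Rohan overlap.
Ingrid starts after Yusuf ends; Yusuf is clear from here.
Ingrid starts before Rohan ends → Rohan and Ingrid overlap.
Kenji starts after Rohan ends; Rohan is clear from here.
Kenji starts after Ingrid ends; Ingrid is clear from here.
Elena starts before Kenji ends → Kenji and Elena overlap.
Declan starts before Kenji ends → Kenji and Declan overlap.
Ravi starts before Kenji ends → Kenji and Ravi overlap.
Jonas starts before Kenji ends → Kenji and Jonas overlap.
Declan starts before Elena ends → Elena and Declan overlap.
Ravi starts before Elena ends → Elena and Ravi overlap.
Jonas starts before Elena ends → Elena and Jonas overlap.
Ravi starts before Declan ends → Declan and Ravi overlap.
Jonas starts before Declan ends → Declan and Jonas overlap.
Jonas starts before Ravi ends → Ravi and Jonas overlap.

Declan & Elena, Declan & Jonas, Declan & Kenji, Declan & Ravi, Elena & Jonas, Elena & Kenji, Elena & Ravi, Ingrid & Rohan, Jonas & Kenji, Jonas & Ravi, Kenji & Ravi, Rohan & Yusuf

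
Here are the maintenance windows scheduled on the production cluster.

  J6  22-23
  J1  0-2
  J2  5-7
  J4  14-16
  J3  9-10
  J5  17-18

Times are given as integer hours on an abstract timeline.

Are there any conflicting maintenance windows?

Sorted by start: J1, J2, J3, J4, J5, J6.
J2 starts after J1 ends, so J1 has no further overlaps.
J3 starts after J2 ends, so J2 has no further overlaps.
J4 starts after J3 ends, so J3 has no further overlaps.
J5 starts after J4 ends, so J4 has no further overlaps.
J6 starts after J5 ends.
Every pair is clear; the schedule has no overlaps.

No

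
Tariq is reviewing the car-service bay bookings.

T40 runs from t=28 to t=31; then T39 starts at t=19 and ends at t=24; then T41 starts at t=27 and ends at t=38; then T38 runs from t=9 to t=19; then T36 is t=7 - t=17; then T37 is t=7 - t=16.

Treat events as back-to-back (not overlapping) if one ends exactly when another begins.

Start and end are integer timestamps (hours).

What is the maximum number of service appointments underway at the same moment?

Sweep the timeline, counting +1 at each start and −1 at each end (ends before starts at a tie):
t=7 start T36 → 1
t=7 start T37 → 2
t=9 start T38 → 3
t=16 end T37 → 2
t=17 end T36 → 1
t=19 end T38 → 0
t=19 start T39 → 1
t=24 end T39 → 0
t=27 start T41 → 1
t=28 start T40 → 2
t=31 end T40 → 1
t=38 end T41 → 0
Peak is 3, at t=9 (T36, T37, T38).

3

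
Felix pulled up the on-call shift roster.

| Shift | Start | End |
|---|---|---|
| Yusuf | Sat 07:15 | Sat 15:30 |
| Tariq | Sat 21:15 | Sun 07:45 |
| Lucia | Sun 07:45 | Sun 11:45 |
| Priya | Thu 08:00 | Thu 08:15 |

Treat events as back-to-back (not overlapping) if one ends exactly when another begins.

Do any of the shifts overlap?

Sorted by start: Priya, Yusuf, Tariq, Lucia.
Yusuf starts after Priya ends — done with Priya.
Tariq starts after Yusuf ends — done with Yusuf.
Lucia starts exactly when Tariq ends (back-to-back, no overlap).
Every pair is clear; the schedule has no overlaps.

No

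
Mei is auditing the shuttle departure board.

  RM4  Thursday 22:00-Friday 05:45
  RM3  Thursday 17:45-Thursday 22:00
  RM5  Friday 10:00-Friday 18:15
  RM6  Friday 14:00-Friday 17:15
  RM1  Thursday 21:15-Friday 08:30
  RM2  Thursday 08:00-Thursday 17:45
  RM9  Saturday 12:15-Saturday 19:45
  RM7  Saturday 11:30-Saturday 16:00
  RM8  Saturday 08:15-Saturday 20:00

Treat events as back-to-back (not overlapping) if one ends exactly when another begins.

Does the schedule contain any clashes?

Check each pair: they overlap iff neither finishes before the other starts.
Sorted by start: RM2, RM3, RM1, RM4, RM5, RM6, RM8, RM7, RM9.
RM3 starts exactly when RM2 ends (back-to-back, no overlap), so RM2 has no further overlaps.
RM1 starts before RM3 ends → RM3 and RM1 overlap.
That's a conflict, so the schedule is not conflict-free.

Yes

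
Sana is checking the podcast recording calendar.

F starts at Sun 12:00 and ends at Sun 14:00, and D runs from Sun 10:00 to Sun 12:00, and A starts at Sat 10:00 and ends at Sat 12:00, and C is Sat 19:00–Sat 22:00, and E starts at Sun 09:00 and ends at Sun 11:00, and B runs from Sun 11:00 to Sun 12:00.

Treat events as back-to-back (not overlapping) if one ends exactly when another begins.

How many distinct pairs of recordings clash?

2

Two intervals overlap when each starts before the other ends.
Sorted by start: A, C, E, D, B, F.
C starts after A ends, so A has no further overlaps.
E starts after C ends, so C has no further overlaps.
D starts before E ends → E and D overlap.
B starts exactly when E ends (back-to-back, no overlap), so E has no further overlaps.
B starts before D ends → D and B overlap.
F starts exactly when D ends (back-to-back, no overlap).
F starts exactly when B ends (back-to-back, no overlap).
Overlapping pairs: B & D, D & E — 2 in total.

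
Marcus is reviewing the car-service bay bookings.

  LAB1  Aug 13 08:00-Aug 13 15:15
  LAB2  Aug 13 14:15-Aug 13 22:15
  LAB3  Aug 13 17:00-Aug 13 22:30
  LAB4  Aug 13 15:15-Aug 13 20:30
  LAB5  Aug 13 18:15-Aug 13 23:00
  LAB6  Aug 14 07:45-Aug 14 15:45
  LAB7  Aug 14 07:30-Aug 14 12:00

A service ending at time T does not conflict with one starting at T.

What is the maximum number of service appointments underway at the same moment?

4

Walk through starts and ends in time order (an end at T is processed before a start at T):
Aug 13 08:00 start LAB1 → 1
Aug 13 14:15 start LAB2 → 2
Aug 13 15:15 end LAB1 → 1
Aug 13 15:15 start LAB4 → 2
Aug 13 17:00 start LAB3 → 3
Aug 13 18:15 start LAB5 → 4
Aug 13 20:30 end LAB4 → 3
Aug 13 22:15 end LAB2 → 2
Aug 13 22:30 end LAB3 → 1
Aug 13 23:00 end LAB5 → 0
Aug 14 07:30 start LAB7 → 1
Aug 14 07:45 start LAB6 → 2
Aug 14 12:00 end LAB7 → 1
Aug 14 15:45 end LAB6 → 0
Peak is 4, at Aug 13 18:15 (LAB2, LAB3, LAB4, LAB5).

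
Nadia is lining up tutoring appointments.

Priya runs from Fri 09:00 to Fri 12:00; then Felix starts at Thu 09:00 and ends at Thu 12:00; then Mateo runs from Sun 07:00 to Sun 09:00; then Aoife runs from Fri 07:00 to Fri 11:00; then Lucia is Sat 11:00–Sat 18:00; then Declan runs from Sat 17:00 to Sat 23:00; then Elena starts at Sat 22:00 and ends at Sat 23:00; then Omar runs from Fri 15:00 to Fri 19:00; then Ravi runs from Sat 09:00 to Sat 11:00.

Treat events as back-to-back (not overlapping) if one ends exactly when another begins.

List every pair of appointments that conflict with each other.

Aoife & Priya, Declan & Elena, Declan & Lucia

Sorted by start: Felix, Aoife, Priya, Omar, Ravi, Lucia, Declan, Elena, Mateo.
Aoife starts after Felix ends, so nothing later overlaps Felix either.
Priya starts before Aoife ends → Aoife and Priya overlap.
Omar starts after Aoife ends, so nothing later overlaps Aoife either.
Omar starts after Priya ends, so nothing later overlaps Priya either.
Ravi starts after Omar ends, so nothing later overlaps Omar either.
Lucia starts exactly when Ravi ends (back-to-back, no overlap), so nothing later overlaps Ravi either.
Declan starts before Lucia ends → Lucia and Declan overlap.
Elena starts after Lucia ends, so nothing later overlaps Lucia either.
Elena starts before Declan ends → Declan and Elena overlap.
Mateo starts after Declan ends.
Mateo starts after Elena ends.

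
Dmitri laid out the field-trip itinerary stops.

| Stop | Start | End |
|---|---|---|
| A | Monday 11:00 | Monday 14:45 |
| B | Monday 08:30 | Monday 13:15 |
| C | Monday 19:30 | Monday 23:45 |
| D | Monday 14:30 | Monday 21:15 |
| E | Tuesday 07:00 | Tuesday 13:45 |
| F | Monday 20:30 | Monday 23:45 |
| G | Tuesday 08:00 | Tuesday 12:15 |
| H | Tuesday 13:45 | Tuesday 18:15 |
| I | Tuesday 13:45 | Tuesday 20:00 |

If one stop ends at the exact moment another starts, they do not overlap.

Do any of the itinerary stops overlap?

Yes

Sorted by start: B, A, D, C, F, E, G, H, I.
A starts before B ends → B and A overlap.
That's a conflict, so the schedule is not conflict-free.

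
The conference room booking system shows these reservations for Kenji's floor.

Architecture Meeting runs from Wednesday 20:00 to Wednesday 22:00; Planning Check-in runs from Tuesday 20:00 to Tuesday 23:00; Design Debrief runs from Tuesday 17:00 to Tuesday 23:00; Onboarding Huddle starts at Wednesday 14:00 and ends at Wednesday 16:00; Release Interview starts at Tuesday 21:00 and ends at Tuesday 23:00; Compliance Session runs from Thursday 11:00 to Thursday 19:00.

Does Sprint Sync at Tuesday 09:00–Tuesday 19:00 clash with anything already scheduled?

Design Debrief: starts Tuesday 17:00 before Sprint Sync ends Tuesday 19:00, and ends Tuesday 23:00 after Sprint Sync starts Tuesday 09:00 → overlap.
Planning Check-in: starts Tuesday 20:00 at or after Sprint Sync ends Tuesday 19:00 → clear.
Release Interview: starts Tuesday 21:00 at or after Sprint Sync ends Tuesday 19:00 → clear.
Onboarding Huddle: starts Wednesday 14:00 at or after Sprint Sync ends Tuesday 19:00 → clear.
Architecture Meeting: starts Wednesday 20:00 at or after Sprint Sync ends Tuesday 19:00 → clear.
Compliance Session: starts Thursday 11:00 at or after Sprint Sync ends Tuesday 19:00 → clear.
Sprint Sync overlaps Design Debrief.

Yes — it overlaps Design Debrief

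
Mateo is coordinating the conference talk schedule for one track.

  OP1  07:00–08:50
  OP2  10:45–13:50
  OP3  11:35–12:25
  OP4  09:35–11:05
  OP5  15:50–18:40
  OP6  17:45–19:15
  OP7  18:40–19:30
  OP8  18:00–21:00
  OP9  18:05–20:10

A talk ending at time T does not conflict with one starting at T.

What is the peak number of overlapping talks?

Sweep the timeline, counting +1 at each start and −1 at each end (ends before starts at a tie):
07:00 start OP1 → 1
08:50 end OP1 → 0
09:35 start OP4 → 1
10:45 start OP2 → 2
11:05 end OP4 → 1
11:35 start OP3 → 2
12:25 end OP3 → 1
13:50 end OP2 → 0
15:50 start OP5 → 1
17:45 start OP6 → 2
18:00 start OP8 → 3
18:05 start OP9 → 4
18:40 end OP5 → 3
18:40 start OP7 → 4
19:15 end OP6 → 3
19:30 end OP7 → 2
20:10 end OP9 → 1
21:00 end OP8 → 0
Peak is 4, at 18:05 (OP5, OP6, OP8, OP9).

4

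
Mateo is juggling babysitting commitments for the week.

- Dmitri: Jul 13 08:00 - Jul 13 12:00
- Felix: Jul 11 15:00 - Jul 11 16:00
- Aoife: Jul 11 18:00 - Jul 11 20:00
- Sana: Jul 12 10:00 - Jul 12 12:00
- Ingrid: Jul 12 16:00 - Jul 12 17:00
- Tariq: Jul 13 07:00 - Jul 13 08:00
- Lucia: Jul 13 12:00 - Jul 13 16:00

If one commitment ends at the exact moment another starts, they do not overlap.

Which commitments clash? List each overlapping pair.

Two intervals overlap when each starts before the other ends.
Sorted by start: Felix, Aoife, Sana, Ingrid, Tariq, Dmitri, Lucia.
Aoife starts after Felix ends; Felix is clear from here.
Sana starts after Aoife ends; Aoife is clear from here.
Ingrid starts after Sana ends; Sana is clear from here.
Tariq starts after Ingrid ends; Ingrid is clear from here.
Dmitri starts exactly when Tariq ends (back-to-back, no overlap); Tariq is clear from here.
Lucia starts exactly when Dmitri ends (back-to-back, no overlap).

no conflicts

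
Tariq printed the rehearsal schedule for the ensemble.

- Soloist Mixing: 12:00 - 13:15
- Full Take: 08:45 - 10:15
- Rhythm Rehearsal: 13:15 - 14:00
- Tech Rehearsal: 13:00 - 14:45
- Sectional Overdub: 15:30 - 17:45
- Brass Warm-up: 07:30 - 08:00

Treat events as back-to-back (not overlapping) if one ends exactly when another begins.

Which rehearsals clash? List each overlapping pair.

Rhythm Rehearsal & Tech Rehearsal, Soloist Mixing & Tech Rehearsal

Sorted by start: Brass Warm-up, Full Take, Soloist Mixing, Tech Rehearsal, Rhythm Rehearsal, Sectional Overdub.
Full Take starts after Brass Warm-up ends, so nothing later overlaps Brass Warm-up either.
Soloist Mixing starts after Full Take ends, so nothing later overlaps Full Take either.
Tech Rehearsal starts before Soloist Mixing ends → Soloist Mixing and Tech Rehearsal overlap.
Rhythm Rehearsal starts exactly when Soloist Mixing ends (back-to-back, no overlap), so nothing later overlaps Soloist Mixing either.
Rhythm Rehearsal starts before Tech Rehearsal ends → Tech Rehearsal and Rhythm Rehearsal overlap.
Sectional Overdub starts after Tech Rehearsal ends.
Sectional Overdub starts after Rhythm Rehearsal ends.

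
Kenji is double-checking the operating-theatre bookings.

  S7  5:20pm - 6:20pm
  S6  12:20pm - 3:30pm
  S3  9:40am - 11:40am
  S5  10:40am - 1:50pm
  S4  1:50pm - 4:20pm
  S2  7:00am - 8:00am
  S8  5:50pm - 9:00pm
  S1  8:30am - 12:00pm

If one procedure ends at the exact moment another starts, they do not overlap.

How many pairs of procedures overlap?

Check each pair: they overlap iff neither finishes before the other starts.
Sorted by start: S2, S1, S3, S5, S6, S4, S7, S8.
S1 starts after S2 ends, so nothing later overlaps S2 either.
S3 starts before S1 ends → S1 and S3 overlap.
S5 starts before S1 ends → S1 and S5 overlap.
S6 starts after S1 ends, so nothing later overlaps S1 either.
S5 starts before S3 ends → S3 and S5 overlap.
S6 starts after S3 ends, so nothing later overlaps S3 either.
S6 starts before S5 ends → S5 and S6 overlap.
S4 starts exactly when S5 ends (back-to-back, no overlap), so nothing later overlaps S5 either.
S4 starts before S6 ends → S6 and S4 overlap.
S7 starts after S6 ends, so nothing later overlaps S6 either.
S7 starts after S4 ends, so nothing later overlaps S4 either.
S8 starts before S7 ends → S7 and S8 overlap.
Overlapping pairs: S1 & S3, S1 & S5, S3 & S5, S4 & S6, S5 & S6, S7 & S8 — 6 in total.

6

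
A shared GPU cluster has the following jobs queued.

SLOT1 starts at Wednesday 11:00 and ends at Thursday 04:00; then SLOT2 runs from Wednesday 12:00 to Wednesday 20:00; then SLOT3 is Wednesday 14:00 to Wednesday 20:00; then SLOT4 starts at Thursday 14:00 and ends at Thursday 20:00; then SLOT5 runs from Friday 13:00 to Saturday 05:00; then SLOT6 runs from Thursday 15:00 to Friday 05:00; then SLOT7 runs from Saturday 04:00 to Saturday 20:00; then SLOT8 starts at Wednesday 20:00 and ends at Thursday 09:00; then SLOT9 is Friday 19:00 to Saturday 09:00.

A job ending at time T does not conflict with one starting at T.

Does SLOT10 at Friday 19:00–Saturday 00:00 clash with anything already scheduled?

Yes — it overlaps SLOT5, SLOT9

SLOT1: ends Thursday 04:00 at or before SLOT10 starts Friday 19:00 → clear.
SLOT2: ends Wednesday 20:00 at or before SLOT10 starts Friday 19:00 → clear.
SLOT3: ends Wednesday 20:00 at or before SLOT10 starts Friday 19:00 → clear.
SLOT8: ends Thursday 09:00 at or before SLOT10 starts Friday 19:00 → clear.
SLOT4: ends Thursday 20:00 at or before SLOT10 starts Friday 19:00 → clear.
SLOT6: ends Friday 05:00 at or before SLOT10 starts Friday 19:00 → clear.
SLOT5: starts Friday 13:00 before SLOT10 ends Saturday 00:00, and ends Saturday 05:00 after SLOT10 starts Friday 19:00 → overlap.
SLOT9: starts Friday 19:00 before SLOT10 ends Saturday 00:00, and ends Saturday 09:00 after SLOT10 starts Friday 19:00 → overlap.
SLOT7: starts Saturday 04:00 at or after SLOT10 ends Saturday 00:00 → clear.
SLOT10 overlaps SLOT5, SLOT9.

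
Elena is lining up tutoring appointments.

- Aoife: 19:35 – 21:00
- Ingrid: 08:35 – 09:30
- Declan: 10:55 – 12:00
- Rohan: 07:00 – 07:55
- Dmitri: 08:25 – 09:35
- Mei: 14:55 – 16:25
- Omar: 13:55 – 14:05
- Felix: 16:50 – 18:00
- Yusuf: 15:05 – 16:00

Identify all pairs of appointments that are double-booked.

Dmitri & Ingrid, Mei & Yusuf

Sorted by start: Rohan, Dmitri, Ingrid, Declan, Omar, Mei, Yusuf, Felix, Aoife.
Dmitri starts after Rohan ends, so Rohan has no further overlaps.
Ingrid starts before Dmitri ends → Dmitri and Ingrid overlap.
Declan starts after Dmitri ends, so Dmitri has no further overlaps.
Declan starts after Ingrid ends, so Ingrid has no further overlaps.
Omar starts after Declan ends, so Declan has no further overlaps.
Mei starts after Omar ends, so Omar has no further overlaps.
Yusuf starts before Mei ends → Mei and Yusuf overlap.
Felix starts after Mei ends, so Mei has no further overlaps.
Felix starts after Yusuf ends, so Yusuf has no further overlaps.
Aoife starts after Felix ends.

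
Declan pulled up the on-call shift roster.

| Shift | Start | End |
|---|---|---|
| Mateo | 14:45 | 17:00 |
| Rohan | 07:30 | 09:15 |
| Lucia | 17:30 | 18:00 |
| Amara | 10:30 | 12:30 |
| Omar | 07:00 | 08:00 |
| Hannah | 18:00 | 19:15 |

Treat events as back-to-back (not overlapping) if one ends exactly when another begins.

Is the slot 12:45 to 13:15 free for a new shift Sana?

Yes — the slot is free

Omar: ends 08:00 at or before Sana starts 12:45 → clear.
Rohan: ends 09:15 at or before Sana starts 12:45 → clear.
Amara: ends 12:30 at or before Sana starts 12:45 → clear.
Mateo: starts 14:45 at or after Sana ends 13:15 → clear.
Lucia: starts 17:30 at or after Sana ends 13:15 → clear.
Hannah: starts 18:00 at or after Sana ends 13:15 → clear.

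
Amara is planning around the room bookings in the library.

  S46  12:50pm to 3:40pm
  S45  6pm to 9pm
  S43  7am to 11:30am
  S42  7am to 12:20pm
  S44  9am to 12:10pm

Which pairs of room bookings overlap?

Sorted by start: S42, S43, S44, S46, S45.
S43 starts before S42 ends → S42 and S43 overlap.
S44 starts before S42 ends → S42 and S44 overlap.
S46 starts after S42 ends — done with S42.
S44 starts before S43 ends → S43 and S44 overlap.
S46 starts after S43 ends — done with S43.
S46 starts after S44 ends — done with S44.
S45 starts after S46 ends.

S42 & S43, S42 & S44, S43 & S44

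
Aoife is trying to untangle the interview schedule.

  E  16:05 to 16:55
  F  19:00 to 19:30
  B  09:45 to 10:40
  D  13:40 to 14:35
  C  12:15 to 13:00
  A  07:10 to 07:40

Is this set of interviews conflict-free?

Sorted by start: A, B, C, D, E, F.
B starts after A ends, so nothing later overlaps A either.
C starts after B ends, so nothing later overlaps B either.
D starts after C ends, so nothing later overlaps C either.
E starts after D ends, so nothing later overlaps D either.
F starts after E ends.
Every pair is clear; the schedule has no overlaps.

Yes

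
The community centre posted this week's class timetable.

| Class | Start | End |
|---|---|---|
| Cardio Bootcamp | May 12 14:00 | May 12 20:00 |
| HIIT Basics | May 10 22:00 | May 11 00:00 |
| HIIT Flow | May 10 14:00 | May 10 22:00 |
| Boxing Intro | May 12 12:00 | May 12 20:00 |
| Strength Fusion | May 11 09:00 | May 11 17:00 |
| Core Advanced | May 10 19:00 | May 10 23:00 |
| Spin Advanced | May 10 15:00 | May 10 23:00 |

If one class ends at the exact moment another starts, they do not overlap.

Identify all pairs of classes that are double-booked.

Sorted by start: HIIT Flow, Spin Advanced, Core Advanced, HIIT Basics, Strength Fusion, Boxing Intro, Cardio Bootcamp.
Spin Advanced starts before HIIT Flow ends → HIIT Flow and Spin Advanced overlap.
Core Advanced starts before HIIT Flow ends → HIIT Flow and Core Advanced overlap.
HIIT Basics starts exactly when HIIT Flow ends (back-to-back, no overlap), so HIIT Flow has no further overlaps.
Core Advanced starts before Spin Advanced ends → Spin Advanced and Core Advanced overlap.
HIIT Basics starts before Spin Advanced ends → Spin Advanced and HIIT Basics overlap.
Strength Fusion starts after Spin Advanced ends, so Spin Advanced has no further overlaps.
HIIT Basics starts before Core Advanced ends → Core Advanced and HIIT Basics overlap.
Strength Fusion starts after Core Advanced ends, so Core Advanced has no further overlaps.
Strength Fusion starts after HIIT Basics ends, so HIIT Basics has no further overlaps.
Boxing Intro starts after Strength Fusion ends, so Strength Fusion has no further overlaps.
Cardio Bootcamp starts before Boxing Intro ends → Boxing Intro and Cardio Bootcamp overlap.

Boxing Intro & Cardio Bootcamp, Core Advanced & HIIT Basics, Core Advanced & HIIT Flow, Core Advanced & Spin Advanced, HIIT Basics & Spin Advanced, HIIT Flow & Spin Advanced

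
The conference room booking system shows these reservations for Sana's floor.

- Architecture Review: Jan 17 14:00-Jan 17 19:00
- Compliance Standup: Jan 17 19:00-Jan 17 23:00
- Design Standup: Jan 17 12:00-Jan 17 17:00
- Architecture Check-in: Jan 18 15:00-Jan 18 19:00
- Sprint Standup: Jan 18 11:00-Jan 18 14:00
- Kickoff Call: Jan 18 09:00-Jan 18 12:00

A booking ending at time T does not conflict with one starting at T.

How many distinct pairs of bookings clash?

2

Sorted by start: Design Standup, Architecture Review, Compliance Standup, Kickoff Call, Sprint Standup, Architecture Check-in.
Architecture Review starts before Design Standup ends → Design Standup and Architecture Review overlap.
Compliance Standup starts after Design Standup ends, so Design Standup has no further overlaps.
Compliance Standup starts exactly when Architecture Review ends (back-to-back, no overlap), so Architecture Review has no further overlaps.
Kickoff Call starts after Compliance Standup ends, so Compliance Standup has no further overlaps.
Sprint Standup starts before Kickoff Call ends → Kickoff Call and Sprint Standup overlap.
Architecture Check-in starts after Kickoff Call ends.
Architecture Check-in starts after Sprint Standup ends.
Overlapping pairs: Architecture Review & Design Standup, Kickoff Call & Sprint Standup — 2 in total.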